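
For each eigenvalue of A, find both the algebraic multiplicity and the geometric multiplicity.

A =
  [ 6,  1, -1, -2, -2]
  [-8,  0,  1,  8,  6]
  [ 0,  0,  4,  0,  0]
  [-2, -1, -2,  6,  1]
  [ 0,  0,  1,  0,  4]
λ = 4: alg = 5, geom = 2

Step 1 — factor the characteristic polynomial to read off the algebraic multiplicities:
  χ_A(x) = (x - 4)^5

Step 2 — compute geometric multiplicities via the rank-nullity identity g(λ) = n − rank(A − λI):
  rank(A − (4)·I) = 3, so dim ker(A − (4)·I) = n − 3 = 2

Summary:
  λ = 4: algebraic multiplicity = 5, geometric multiplicity = 2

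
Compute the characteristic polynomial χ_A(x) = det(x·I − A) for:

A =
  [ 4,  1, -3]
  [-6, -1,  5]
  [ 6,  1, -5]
x^3 + 2*x^2

Expanding det(x·I − A) (e.g. by cofactor expansion or by noting that A is similar to its Jordan form J, which has the same characteristic polynomial as A) gives
  χ_A(x) = x^3 + 2*x^2
which factors as x^2*(x + 2). The eigenvalues (with algebraic multiplicities) are λ = -2 with multiplicity 1, λ = 0 with multiplicity 2.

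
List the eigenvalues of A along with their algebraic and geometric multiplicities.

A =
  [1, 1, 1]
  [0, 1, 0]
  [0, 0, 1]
λ = 1: alg = 3, geom = 2

Step 1 — factor the characteristic polynomial to read off the algebraic multiplicities:
  χ_A(x) = (x - 1)^3

Step 2 — compute geometric multiplicities via the rank-nullity identity g(λ) = n − rank(A − λI):
  rank(A − (1)·I) = 1, so dim ker(A − (1)·I) = n − 1 = 2

Summary:
  λ = 1: algebraic multiplicity = 3, geometric multiplicity = 2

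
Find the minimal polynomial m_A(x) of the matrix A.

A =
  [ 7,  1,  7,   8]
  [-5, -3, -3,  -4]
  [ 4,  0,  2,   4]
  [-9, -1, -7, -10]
x^3 + 2*x^2 - 4*x - 8

The characteristic polynomial is χ_A(x) = (x - 2)*(x + 2)^3, so the eigenvalues are known. The minimal polynomial is
  m_A(x) = Π_λ (x − λ)^{k_λ}
where k_λ is the size of the *largest* Jordan block for λ (equivalently, the smallest k with (A − λI)^k v = 0 for every generalised eigenvector v of λ).

  λ = -2: largest Jordan block has size 2, contributing (x + 2)^2
  λ = 2: largest Jordan block has size 1, contributing (x − 2)

So m_A(x) = (x - 2)*(x + 2)^2 = x^3 + 2*x^2 - 4*x - 8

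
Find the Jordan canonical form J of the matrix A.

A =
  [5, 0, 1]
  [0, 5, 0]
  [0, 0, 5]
J_2(5) ⊕ J_1(5)

The characteristic polynomial is
  det(x·I − A) = x^3 - 15*x^2 + 75*x - 125 = (x - 5)^3

Eigenvalues and multiplicities (the geometric multiplicity of λ is n − rank(A − λI), which equals the number of Jordan blocks for λ):
  λ = 5: algebraic multiplicity = 3, geometric multiplicity = 2

Determining the block sizes for each eigenvalue:
  λ = 5: 2 blocks summing to 3 forces exactly one block of size 2 and the rest size 1 → block sizes [2, 1]

Assembling the blocks gives a Jordan form
J =
  [5, 1, 0]
  [0, 5, 0]
  [0, 0, 5]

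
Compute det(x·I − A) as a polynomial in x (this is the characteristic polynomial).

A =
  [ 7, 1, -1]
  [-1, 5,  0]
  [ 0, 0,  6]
x^3 - 18*x^2 + 108*x - 216

Expanding det(x·I − A) (e.g. by cofactor expansion or by noting that A is similar to its Jordan form J, which has the same characteristic polynomial as A) gives
  χ_A(x) = x^3 - 18*x^2 + 108*x - 216
which factors as (x - 6)^3. The eigenvalues (with algebraic multiplicities) are λ = 6 with multiplicity 3.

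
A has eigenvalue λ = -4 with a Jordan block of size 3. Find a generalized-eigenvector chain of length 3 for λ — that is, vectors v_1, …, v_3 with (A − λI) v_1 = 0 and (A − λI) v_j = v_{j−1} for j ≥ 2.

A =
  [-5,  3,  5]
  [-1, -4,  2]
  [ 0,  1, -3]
A Jordan chain for λ = -4 of length 3:
v_1 = (-2, 1, -1)ᵀ
v_2 = (-1, -1, 0)ᵀ
v_3 = (1, 0, 0)ᵀ

Let N = A − (-4)·I. We want v_3 with N^3 v_3 = 0 but N^2 v_3 ≠ 0; then v_{j-1} := N · v_j for j = 3, …, 2.

Pick v_3 = (1, 0, 0)ᵀ.
Then v_2 = N · v_3 = (-1, -1, 0)ᵀ.
Then v_1 = N · v_2 = (-2, 1, -1)ᵀ.

Sanity check: (A − (-4)·I) v_1 = (0, 0, 0)ᵀ = 0. ✓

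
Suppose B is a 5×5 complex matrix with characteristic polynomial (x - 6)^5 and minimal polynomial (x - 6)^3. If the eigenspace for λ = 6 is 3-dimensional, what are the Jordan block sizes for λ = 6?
Block sizes for λ = 6: [3, 1, 1]

Step 1 — from the characteristic polynomial, algebraic multiplicity of λ = 6 is 5. From dim ker(B − (6)·I) = 3, there are exactly 3 Jordan blocks for λ = 6.
Step 2 — from the minimal polynomial, the factor (x − 6)^3 tells us the largest block for λ = 6 has size 3.
Step 3 — with total size 5, 3 blocks, and largest block 3, the block sizes (in nonincreasing order) are [3, 1, 1].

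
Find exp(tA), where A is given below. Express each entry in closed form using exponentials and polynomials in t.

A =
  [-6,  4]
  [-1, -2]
e^{tA} =
  [-2*t*exp(-4*t) + exp(-4*t), 4*t*exp(-4*t)]
  [-t*exp(-4*t), 2*t*exp(-4*t) + exp(-4*t)]

Strategy: write A = P · J · P⁻¹ where J is a Jordan canonical form, so e^{tA} = P · e^{tJ} · P⁻¹, and e^{tJ} can be computed block-by-block.

A has Jordan form
J =
  [-4,  1]
  [ 0, -4]
(up to reordering of blocks).

Per-block formulas:
  For a 2×2 Jordan block J_2(-4): exp(t · J_2(-4)) = e^(-4t)·(I + t·N), where N is the 2×2 nilpotent shift.

After assembling e^{tJ} and conjugating by P, we get:

e^{tA} =
  [-2*t*exp(-4*t) + exp(-4*t), 4*t*exp(-4*t)]
  [-t*exp(-4*t), 2*t*exp(-4*t) + exp(-4*t)]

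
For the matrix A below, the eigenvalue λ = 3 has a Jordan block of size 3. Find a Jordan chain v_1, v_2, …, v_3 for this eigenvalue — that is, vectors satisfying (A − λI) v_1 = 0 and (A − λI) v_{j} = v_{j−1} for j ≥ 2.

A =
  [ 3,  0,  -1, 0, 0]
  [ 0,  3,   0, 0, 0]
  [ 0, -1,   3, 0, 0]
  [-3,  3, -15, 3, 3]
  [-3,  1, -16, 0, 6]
A Jordan chain for λ = 3 of length 3:
v_1 = (1, 0, 0, 0, 1)ᵀ
v_2 = (0, 0, -1, -3, -5)ᵀ
v_3 = (2, 1, 0, 0, 0)ᵀ

Let N = A − (3)·I. We want v_3 with N^3 v_3 = 0 but N^2 v_3 ≠ 0; then v_{j-1} := N · v_j for j = 3, …, 2.

Pick v_3 = (2, 1, 0, 0, 0)ᵀ.
Then v_2 = N · v_3 = (0, 0, -1, -3, -5)ᵀ.
Then v_1 = N · v_2 = (1, 0, 0, 0, 1)ᵀ.

Sanity check: (A − (3)·I) v_1 = (0, 0, 0, 0, 0)ᵀ = 0. ✓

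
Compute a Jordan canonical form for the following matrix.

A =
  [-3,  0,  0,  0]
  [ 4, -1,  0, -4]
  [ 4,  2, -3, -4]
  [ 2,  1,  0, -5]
J_2(-3) ⊕ J_1(-3) ⊕ J_1(-3)

The characteristic polynomial is
  det(x·I − A) = x^4 + 12*x^3 + 54*x^2 + 108*x + 81 = (x + 3)^4

Eigenvalues and multiplicities (the geometric multiplicity of λ is n − rank(A − λI), which equals the number of Jordan blocks for λ):
  λ = -3: algebraic multiplicity = 4, geometric multiplicity = 3

Determining the block sizes for each eigenvalue:
  λ = -3: 3 blocks summing to 4 forces exactly one block of size 2 and the rest size 1 → block sizes [2, 1, 1]

Assembling the blocks gives a Jordan form
J =
  [-3,  1,  0,  0]
  [ 0, -3,  0,  0]
  [ 0,  0, -3,  0]
  [ 0,  0,  0, -3]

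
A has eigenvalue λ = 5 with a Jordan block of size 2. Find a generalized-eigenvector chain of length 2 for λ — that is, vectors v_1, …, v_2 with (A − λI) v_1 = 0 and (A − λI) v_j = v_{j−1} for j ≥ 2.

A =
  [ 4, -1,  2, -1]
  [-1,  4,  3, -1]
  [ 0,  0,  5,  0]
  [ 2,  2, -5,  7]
A Jordan chain for λ = 5 of length 2:
v_1 = (-1, -1, 0, 2)ᵀ
v_2 = (1, 0, 0, 0)ᵀ

Let N = A − (5)·I. We want v_2 with N^2 v_2 = 0 but N^1 v_2 ≠ 0; then v_{j-1} := N · v_j for j = 2, …, 2.

Pick v_2 = (1, 0, 0, 0)ᵀ.
Then v_1 = N · v_2 = (-1, -1, 0, 2)ᵀ.

Sanity check: (A − (5)·I) v_1 = (0, 0, 0, 0)ᵀ = 0. ✓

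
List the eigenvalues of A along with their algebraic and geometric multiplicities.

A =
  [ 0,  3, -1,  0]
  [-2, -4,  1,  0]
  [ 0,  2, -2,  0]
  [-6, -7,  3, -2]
λ = -2: alg = 4, geom = 2

Step 1 — factor the characteristic polynomial to read off the algebraic multiplicities:
  χ_A(x) = (x + 2)^4

Step 2 — compute geometric multiplicities via the rank-nullity identity g(λ) = n − rank(A − λI):
  rank(A − (-2)·I) = 2, so dim ker(A − (-2)·I) = n − 2 = 2

Summary:
  λ = -2: algebraic multiplicity = 4, geometric multiplicity = 2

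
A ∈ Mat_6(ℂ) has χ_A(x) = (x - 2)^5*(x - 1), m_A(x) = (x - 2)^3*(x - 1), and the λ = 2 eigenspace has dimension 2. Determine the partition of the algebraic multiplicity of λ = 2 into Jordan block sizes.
Block sizes for λ = 2: [3, 2]

Step 1 — from the characteristic polynomial, algebraic multiplicity of λ = 2 is 5. From dim ker(A − (2)·I) = 2, there are exactly 2 Jordan blocks for λ = 2.
Step 2 — from the minimal polynomial, the factor (x − 2)^3 tells us the largest block for λ = 2 has size 3.
Step 3 — with total size 5, 2 blocks, and largest block 3, the block sizes (in nonincreasing order) are [3, 2].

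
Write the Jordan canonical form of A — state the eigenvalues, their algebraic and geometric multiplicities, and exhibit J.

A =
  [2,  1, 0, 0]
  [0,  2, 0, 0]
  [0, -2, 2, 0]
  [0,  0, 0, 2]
J_2(2) ⊕ J_1(2) ⊕ J_1(2)

The characteristic polynomial is
  det(x·I − A) = x^4 - 8*x^3 + 24*x^2 - 32*x + 16 = (x - 2)^4

Eigenvalues and multiplicities (the geometric multiplicity of λ is n − rank(A − λI), which equals the number of Jordan blocks for λ):
  λ = 2: algebraic multiplicity = 4, geometric multiplicity = 3

Determining the block sizes for each eigenvalue:
  λ = 2: 3 blocks summing to 4 forces exactly one block of size 2 and the rest size 1 → block sizes [2, 1, 1]

Assembling the blocks gives a Jordan form
J =
  [2, 1, 0, 0]
  [0, 2, 0, 0]
  [0, 0, 2, 0]
  [0, 0, 0, 2]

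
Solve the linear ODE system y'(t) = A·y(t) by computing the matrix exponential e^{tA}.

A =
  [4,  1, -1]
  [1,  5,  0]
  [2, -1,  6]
e^{tA} =
  [-t*exp(5*t) + exp(5*t), t*exp(5*t), -t*exp(5*t)]
  [-t^2*exp(5*t)/2 + t*exp(5*t), t^2*exp(5*t)/2 + exp(5*t), -t^2*exp(5*t)/2]
  [-t^2*exp(5*t)/2 + 2*t*exp(5*t), t^2*exp(5*t)/2 - t*exp(5*t), -t^2*exp(5*t)/2 + t*exp(5*t) + exp(5*t)]

Strategy: write A = P · J · P⁻¹ where J is a Jordan canonical form, so e^{tA} = P · e^{tJ} · P⁻¹, and e^{tJ} can be computed block-by-block.

A has Jordan form
J =
  [5, 1, 0]
  [0, 5, 1]
  [0, 0, 5]
(up to reordering of blocks).

Per-block formulas:
  For a 3×3 Jordan block J_3(5): exp(t · J_3(5)) = e^(5t)·(I + t·N + (t^2/2)·N^2), where N is the 3×3 nilpotent shift.

After assembling e^{tJ} and conjugating by P, we get:

e^{tA} =
  [-t*exp(5*t) + exp(5*t), t*exp(5*t), -t*exp(5*t)]
  [-t^2*exp(5*t)/2 + t*exp(5*t), t^2*exp(5*t)/2 + exp(5*t), -t^2*exp(5*t)/2]
  [-t^2*exp(5*t)/2 + 2*t*exp(5*t), t^2*exp(5*t)/2 - t*exp(5*t), -t^2*exp(5*t)/2 + t*exp(5*t) + exp(5*t)]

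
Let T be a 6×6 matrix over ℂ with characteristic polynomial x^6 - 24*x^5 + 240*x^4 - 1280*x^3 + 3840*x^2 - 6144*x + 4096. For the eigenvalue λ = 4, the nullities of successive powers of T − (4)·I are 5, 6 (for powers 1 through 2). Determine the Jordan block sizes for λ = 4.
Block sizes for λ = 4: [2, 1, 1, 1, 1]

From the dimensions of kernels of powers, the number of Jordan blocks of size at least j is d_j − d_{j−1} where d_j = dim ker(N^j) (with d_0 = 0). Computing the differences gives [5, 1].
The number of blocks of size exactly k is (#blocks of size ≥ k) − (#blocks of size ≥ k + 1), so the partition is: 4 block(s) of size 1, 1 block(s) of size 2.
In nonincreasing order the block sizes are [2, 1, 1, 1, 1].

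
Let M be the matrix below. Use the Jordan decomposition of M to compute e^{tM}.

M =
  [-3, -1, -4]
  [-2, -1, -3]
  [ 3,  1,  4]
e^{tM} =
  [-t^2/2 - 3*t + 1, -t, -t^2/2 - 4*t]
  [-t^2/2 - 2*t, 1 - t, -t^2/2 - 3*t]
  [t^2/2 + 3*t, t, t^2/2 + 4*t + 1]

Strategy: write M = P · J · P⁻¹ where J is a Jordan canonical form, so e^{tM} = P · e^{tJ} · P⁻¹, and e^{tJ} can be computed block-by-block.

M has Jordan form
J =
  [0, 1, 0]
  [0, 0, 1]
  [0, 0, 0]
(up to reordering of blocks).

Per-block formulas:
  For a 3×3 Jordan block J_3(0): exp(t · J_3(0)) = e^(0t)·(I + t·N + (t^2/2)·N^2), where N is the 3×3 nilpotent shift.

After assembling e^{tJ} and conjugating by P, we get:

e^{tM} =
  [-t^2/2 - 3*t + 1, -t, -t^2/2 - 4*t]
  [-t^2/2 - 2*t, 1 - t, -t^2/2 - 3*t]
  [t^2/2 + 3*t, t, t^2/2 + 4*t + 1]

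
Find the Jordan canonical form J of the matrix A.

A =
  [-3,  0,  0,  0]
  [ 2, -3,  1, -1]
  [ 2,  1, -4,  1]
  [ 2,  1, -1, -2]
J_3(-3) ⊕ J_1(-3)

The characteristic polynomial is
  det(x·I − A) = x^4 + 12*x^3 + 54*x^2 + 108*x + 81 = (x + 3)^4

Eigenvalues and multiplicities (the geometric multiplicity of λ is n − rank(A − λI), which equals the number of Jordan blocks for λ):
  λ = -3: algebraic multiplicity = 4, geometric multiplicity = 2

Determining the block sizes for each eigenvalue:
  λ = -3: with am = 4 and gm = 2, the partition is not yet determined (e.g. several partitions of 4 into 2 parts exist). Let N = A − (-3)·I. Computing rank(N^1) = 2, rank(N^2) = 1, rank(N^3) = 0; the number of blocks of size ≥ j is rank(N^{j−1}) − rank(N^j), giving [2, 1, 1]. So we have 1 block(s) of size 3, 1 block(s) of size 1 → block sizes [3, 1]

Assembling the blocks gives a Jordan form
J =
  [-3,  1,  0,  0]
  [ 0, -3,  1,  0]
  [ 0,  0, -3,  0]
  [ 0,  0,  0, -3]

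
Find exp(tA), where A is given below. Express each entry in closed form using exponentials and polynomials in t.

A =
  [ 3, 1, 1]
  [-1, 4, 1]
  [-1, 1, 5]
e^{tA} =
  [-t^2*exp(4*t)/2 - t*exp(4*t) + exp(4*t), t*exp(4*t), t^2*exp(4*t)/2 + t*exp(4*t)]
  [-t*exp(4*t), exp(4*t), t*exp(4*t)]
  [-t^2*exp(4*t)/2 - t*exp(4*t), t*exp(4*t), t^2*exp(4*t)/2 + t*exp(4*t) + exp(4*t)]

Strategy: write A = P · J · P⁻¹ where J is a Jordan canonical form, so e^{tA} = P · e^{tJ} · P⁻¹, and e^{tJ} can be computed block-by-block.

A has Jordan form
J =
  [4, 1, 0]
  [0, 4, 1]
  [0, 0, 4]
(up to reordering of blocks).

Per-block formulas:
  For a 3×3 Jordan block J_3(4): exp(t · J_3(4)) = e^(4t)·(I + t·N + (t^2/2)·N^2), where N is the 3×3 nilpotent shift.

After assembling e^{tJ} and conjugating by P, we get:

e^{tA} =
  [-t^2*exp(4*t)/2 - t*exp(4*t) + exp(4*t), t*exp(4*t), t^2*exp(4*t)/2 + t*exp(4*t)]
  [-t*exp(4*t), exp(4*t), t*exp(4*t)]
  [-t^2*exp(4*t)/2 - t*exp(4*t), t*exp(4*t), t^2*exp(4*t)/2 + t*exp(4*t) + exp(4*t)]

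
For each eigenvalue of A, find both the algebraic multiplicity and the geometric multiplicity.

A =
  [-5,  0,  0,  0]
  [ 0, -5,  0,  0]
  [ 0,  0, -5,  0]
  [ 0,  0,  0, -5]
λ = -5: alg = 4, geom = 4

Step 1 — factor the characteristic polynomial to read off the algebraic multiplicities:
  χ_A(x) = (x + 5)^4

Step 2 — compute geometric multiplicities via the rank-nullity identity g(λ) = n − rank(A − λI):
  rank(A − (-5)·I) = 0, so dim ker(A − (-5)·I) = n − 0 = 4

Summary:
  λ = -5: algebraic multiplicity = 4, geometric multiplicity = 4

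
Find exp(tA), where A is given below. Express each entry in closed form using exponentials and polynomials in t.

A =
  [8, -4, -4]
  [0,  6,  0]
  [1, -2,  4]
e^{tA} =
  [2*t*exp(6*t) + exp(6*t), -4*t*exp(6*t), -4*t*exp(6*t)]
  [0, exp(6*t), 0]
  [t*exp(6*t), -2*t*exp(6*t), -2*t*exp(6*t) + exp(6*t)]

Strategy: write A = P · J · P⁻¹ where J is a Jordan canonical form, so e^{tA} = P · e^{tJ} · P⁻¹, and e^{tJ} can be computed block-by-block.

A has Jordan form
J =
  [6, 1, 0]
  [0, 6, 0]
  [0, 0, 6]
(up to reordering of blocks).

Per-block formulas:
  For a 2×2 Jordan block J_2(6): exp(t · J_2(6)) = e^(6t)·(I + t·N), where N is the 2×2 nilpotent shift.
  For a 1×1 block at λ = 6: exp(t · [6]) = [e^(6t)].

After assembling e^{tJ} and conjugating by P, we get:

e^{tA} =
  [2*t*exp(6*t) + exp(6*t), -4*t*exp(6*t), -4*t*exp(6*t)]
  [0, exp(6*t), 0]
  [t*exp(6*t), -2*t*exp(6*t), -2*t*exp(6*t) + exp(6*t)]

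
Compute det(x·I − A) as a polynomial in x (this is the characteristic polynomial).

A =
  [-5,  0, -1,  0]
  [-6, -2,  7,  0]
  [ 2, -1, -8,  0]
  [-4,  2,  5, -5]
x^4 + 20*x^3 + 150*x^2 + 500*x + 625

Expanding det(x·I − A) (e.g. by cofactor expansion or by noting that A is similar to its Jordan form J, which has the same characteristic polynomial as A) gives
  χ_A(x) = x^4 + 20*x^3 + 150*x^2 + 500*x + 625
which factors as (x + 5)^4. The eigenvalues (with algebraic multiplicities) are λ = -5 with multiplicity 4.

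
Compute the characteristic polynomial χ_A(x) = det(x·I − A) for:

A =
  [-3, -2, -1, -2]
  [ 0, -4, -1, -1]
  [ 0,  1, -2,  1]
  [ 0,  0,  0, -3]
x^4 + 12*x^3 + 54*x^2 + 108*x + 81

Expanding det(x·I − A) (e.g. by cofactor expansion or by noting that A is similar to its Jordan form J, which has the same characteristic polynomial as A) gives
  χ_A(x) = x^4 + 12*x^3 + 54*x^2 + 108*x + 81
which factors as (x + 3)^4. The eigenvalues (with algebraic multiplicities) are λ = -3 with multiplicity 4.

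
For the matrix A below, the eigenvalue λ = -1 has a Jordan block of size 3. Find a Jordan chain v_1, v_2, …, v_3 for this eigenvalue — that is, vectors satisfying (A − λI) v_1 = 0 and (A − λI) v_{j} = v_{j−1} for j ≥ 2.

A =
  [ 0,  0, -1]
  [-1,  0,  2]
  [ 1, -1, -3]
A Jordan chain for λ = -1 of length 3:
v_1 = (1, -1, 1)ᵀ
v_2 = (0, 1, -1)ᵀ
v_3 = (0, 1, 0)ᵀ

Let N = A − (-1)·I. We want v_3 with N^3 v_3 = 0 but N^2 v_3 ≠ 0; then v_{j-1} := N · v_j for j = 3, …, 2.

Pick v_3 = (0, 1, 0)ᵀ.
Then v_2 = N · v_3 = (0, 1, -1)ᵀ.
Then v_1 = N · v_2 = (1, -1, 1)ᵀ.

Sanity check: (A − (-1)·I) v_1 = (0, 0, 0)ᵀ = 0. ✓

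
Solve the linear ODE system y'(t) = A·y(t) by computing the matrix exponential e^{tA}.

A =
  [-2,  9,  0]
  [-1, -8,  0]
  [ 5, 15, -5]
e^{tA} =
  [3*t*exp(-5*t) + exp(-5*t), 9*t*exp(-5*t), 0]
  [-t*exp(-5*t), -3*t*exp(-5*t) + exp(-5*t), 0]
  [5*t*exp(-5*t), 15*t*exp(-5*t), exp(-5*t)]

Strategy: write A = P · J · P⁻¹ where J is a Jordan canonical form, so e^{tA} = P · e^{tJ} · P⁻¹, and e^{tJ} can be computed block-by-block.

A has Jordan form
J =
  [-5,  1,  0]
  [ 0, -5,  0]
  [ 0,  0, -5]
(up to reordering of blocks).

Per-block formulas:
  For a 1×1 block at λ = -5: exp(t · [-5]) = [e^(-5t)].
  For a 2×2 Jordan block J_2(-5): exp(t · J_2(-5)) = e^(-5t)·(I + t·N), where N is the 2×2 nilpotent shift.

After assembling e^{tJ} and conjugating by P, we get:

e^{tA} =
  [3*t*exp(-5*t) + exp(-5*t), 9*t*exp(-5*t), 0]
  [-t*exp(-5*t), -3*t*exp(-5*t) + exp(-5*t), 0]
  [5*t*exp(-5*t), 15*t*exp(-5*t), exp(-5*t)]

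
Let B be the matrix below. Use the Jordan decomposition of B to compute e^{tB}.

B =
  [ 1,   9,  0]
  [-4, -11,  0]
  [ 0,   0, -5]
e^{tB} =
  [6*t*exp(-5*t) + exp(-5*t), 9*t*exp(-5*t), 0]
  [-4*t*exp(-5*t), -6*t*exp(-5*t) + exp(-5*t), 0]
  [0, 0, exp(-5*t)]

Strategy: write B = P · J · P⁻¹ where J is a Jordan canonical form, so e^{tB} = P · e^{tJ} · P⁻¹, and e^{tJ} can be computed block-by-block.

B has Jordan form
J =
  [-5,  1,  0]
  [ 0, -5,  0]
  [ 0,  0, -5]
(up to reordering of blocks).

Per-block formulas:
  For a 2×2 Jordan block J_2(-5): exp(t · J_2(-5)) = e^(-5t)·(I + t·N), where N is the 2×2 nilpotent shift.
  For a 1×1 block at λ = -5: exp(t · [-5]) = [e^(-5t)].

After assembling e^{tJ} and conjugating by P, we get:

e^{tB} =
  [6*t*exp(-5*t) + exp(-5*t), 9*t*exp(-5*t), 0]
  [-4*t*exp(-5*t), -6*t*exp(-5*t) + exp(-5*t), 0]
  [0, 0, exp(-5*t)]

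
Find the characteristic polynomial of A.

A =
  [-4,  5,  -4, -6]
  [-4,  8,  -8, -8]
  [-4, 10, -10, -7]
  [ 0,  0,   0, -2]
x^4 + 8*x^3 + 24*x^2 + 32*x + 16

Expanding det(x·I − A) (e.g. by cofactor expansion or by noting that A is similar to its Jordan form J, which has the same characteristic polynomial as A) gives
  χ_A(x) = x^4 + 8*x^3 + 24*x^2 + 32*x + 16
which factors as (x + 2)^4. The eigenvalues (with algebraic multiplicities) are λ = -2 with multiplicity 4.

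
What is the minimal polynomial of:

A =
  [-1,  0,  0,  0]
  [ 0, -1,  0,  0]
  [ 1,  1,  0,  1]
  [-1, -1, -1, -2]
x^2 + 2*x + 1

The characteristic polynomial is χ_A(x) = (x + 1)^4, so the eigenvalues are known. The minimal polynomial is
  m_A(x) = Π_λ (x − λ)^{k_λ}
where k_λ is the size of the *largest* Jordan block for λ (equivalently, the smallest k with (A − λI)^k v = 0 for every generalised eigenvector v of λ).

  λ = -1: largest Jordan block has size 2, contributing (x + 1)^2

So m_A(x) = (x + 1)^2 = x^2 + 2*x + 1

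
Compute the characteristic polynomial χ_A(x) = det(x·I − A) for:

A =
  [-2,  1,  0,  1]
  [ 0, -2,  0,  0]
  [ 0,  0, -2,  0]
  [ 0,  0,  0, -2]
x^4 + 8*x^3 + 24*x^2 + 32*x + 16

Expanding det(x·I − A) (e.g. by cofactor expansion or by noting that A is similar to its Jordan form J, which has the same characteristic polynomial as A) gives
  χ_A(x) = x^4 + 8*x^3 + 24*x^2 + 32*x + 16
which factors as (x + 2)^4. The eigenvalues (with algebraic multiplicities) are λ = -2 with multiplicity 4.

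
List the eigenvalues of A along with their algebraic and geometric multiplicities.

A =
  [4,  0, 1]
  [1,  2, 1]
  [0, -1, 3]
λ = 3: alg = 3, geom = 1

Step 1 — factor the characteristic polynomial to read off the algebraic multiplicities:
  χ_A(x) = (x - 3)^3

Step 2 — compute geometric multiplicities via the rank-nullity identity g(λ) = n − rank(A − λI):
  rank(A − (3)·I) = 2, so dim ker(A − (3)·I) = n − 2 = 1

Summary:
  λ = 3: algebraic multiplicity = 3, geometric multiplicity = 1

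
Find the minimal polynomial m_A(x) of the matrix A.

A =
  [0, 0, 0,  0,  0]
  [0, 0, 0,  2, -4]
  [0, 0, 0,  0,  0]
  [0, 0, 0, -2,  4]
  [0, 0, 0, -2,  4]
x^2 - 2*x

The characteristic polynomial is χ_A(x) = x^4*(x - 2), so the eigenvalues are known. The minimal polynomial is
  m_A(x) = Π_λ (x − λ)^{k_λ}
where k_λ is the size of the *largest* Jordan block for λ (equivalently, the smallest k with (A − λI)^k v = 0 for every generalised eigenvector v of λ).

  λ = 0: largest Jordan block has size 1, contributing (x − 0)
  λ = 2: largest Jordan block has size 1, contributing (x − 2)

So m_A(x) = x*(x - 2) = x^2 - 2*x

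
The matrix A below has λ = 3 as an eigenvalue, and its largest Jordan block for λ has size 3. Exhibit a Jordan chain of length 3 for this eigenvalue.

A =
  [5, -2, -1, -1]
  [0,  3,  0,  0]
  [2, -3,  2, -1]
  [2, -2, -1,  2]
A Jordan chain for λ = 3 of length 3:
v_1 = (1, 0, 1, 1)ᵀ
v_2 = (-2, 0, -3, -2)ᵀ
v_3 = (0, 1, 0, 0)ᵀ

Let N = A − (3)·I. We want v_3 with N^3 v_3 = 0 but N^2 v_3 ≠ 0; then v_{j-1} := N · v_j for j = 3, …, 2.

Pick v_3 = (0, 1, 0, 0)ᵀ.
Then v_2 = N · v_3 = (-2, 0, -3, -2)ᵀ.
Then v_1 = N · v_2 = (1, 0, 1, 1)ᵀ.

Sanity check: (A − (3)·I) v_1 = (0, 0, 0, 0)ᵀ = 0. ✓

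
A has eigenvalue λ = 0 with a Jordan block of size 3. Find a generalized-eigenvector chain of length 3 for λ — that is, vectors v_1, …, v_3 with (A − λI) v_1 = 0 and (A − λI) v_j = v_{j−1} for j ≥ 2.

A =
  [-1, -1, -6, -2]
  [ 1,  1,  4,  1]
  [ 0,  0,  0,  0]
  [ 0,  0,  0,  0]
A Jordan chain for λ = 0 of length 3:
v_1 = (2, -2, 0, 0)ᵀ
v_2 = (-6, 4, 0, 0)ᵀ
v_3 = (0, 0, 1, 0)ᵀ

Let N = A − (0)·I. We want v_3 with N^3 v_3 = 0 but N^2 v_3 ≠ 0; then v_{j-1} := N · v_j for j = 3, …, 2.

Pick v_3 = (0, 0, 1, 0)ᵀ.
Then v_2 = N · v_3 = (-6, 4, 0, 0)ᵀ.
Then v_1 = N · v_2 = (2, -2, 0, 0)ᵀ.

Sanity check: (A − (0)·I) v_1 = (0, 0, 0, 0)ᵀ = 0. ✓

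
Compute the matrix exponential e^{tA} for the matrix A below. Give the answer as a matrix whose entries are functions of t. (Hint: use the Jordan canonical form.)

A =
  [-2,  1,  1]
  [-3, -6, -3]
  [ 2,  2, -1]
e^{tA} =
  [t*exp(-3*t) + exp(-3*t), t*exp(-3*t), t*exp(-3*t)]
  [-3*t*exp(-3*t), -3*t*exp(-3*t) + exp(-3*t), -3*t*exp(-3*t)]
  [2*t*exp(-3*t), 2*t*exp(-3*t), 2*t*exp(-3*t) + exp(-3*t)]

Strategy: write A = P · J · P⁻¹ where J is a Jordan canonical form, so e^{tA} = P · e^{tJ} · P⁻¹, and e^{tJ} can be computed block-by-block.

A has Jordan form
J =
  [-3,  1,  0]
  [ 0, -3,  0]
  [ 0,  0, -3]
(up to reordering of blocks).

Per-block formulas:
  For a 2×2 Jordan block J_2(-3): exp(t · J_2(-3)) = e^(-3t)·(I + t·N), where N is the 2×2 nilpotent shift.
  For a 1×1 block at λ = -3: exp(t · [-3]) = [e^(-3t)].

After assembling e^{tJ} and conjugating by P, we get:

e^{tA} =
  [t*exp(-3*t) + exp(-3*t), t*exp(-3*t), t*exp(-3*t)]
  [-3*t*exp(-3*t), -3*t*exp(-3*t) + exp(-3*t), -3*t*exp(-3*t)]
  [2*t*exp(-3*t), 2*t*exp(-3*t), 2*t*exp(-3*t) + exp(-3*t)]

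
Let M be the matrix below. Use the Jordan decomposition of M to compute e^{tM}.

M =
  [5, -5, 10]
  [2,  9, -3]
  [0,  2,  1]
e^{tM} =
  [-5*t^2*exp(5*t) + exp(5*t), -5*t*exp(5*t), -25*t^2*exp(5*t)/2 + 10*t*exp(5*t)]
  [4*t^2*exp(5*t) + 2*t*exp(5*t), 4*t*exp(5*t) + exp(5*t), 10*t^2*exp(5*t) - 3*t*exp(5*t)]
  [2*t^2*exp(5*t), 2*t*exp(5*t), 5*t^2*exp(5*t) - 4*t*exp(5*t) + exp(5*t)]

Strategy: write M = P · J · P⁻¹ where J is a Jordan canonical form, so e^{tM} = P · e^{tJ} · P⁻¹, and e^{tJ} can be computed block-by-block.

M has Jordan form
J =
  [5, 1, 0]
  [0, 5, 1]
  [0, 0, 5]
(up to reordering of blocks).

Per-block formulas:
  For a 3×3 Jordan block J_3(5): exp(t · J_3(5)) = e^(5t)·(I + t·N + (t^2/2)·N^2), where N is the 3×3 nilpotent shift.

After assembling e^{tJ} and conjugating by P, we get:

e^{tM} =
  [-5*t^2*exp(5*t) + exp(5*t), -5*t*exp(5*t), -25*t^2*exp(5*t)/2 + 10*t*exp(5*t)]
  [4*t^2*exp(5*t) + 2*t*exp(5*t), 4*t*exp(5*t) + exp(5*t), 10*t^2*exp(5*t) - 3*t*exp(5*t)]
  [2*t^2*exp(5*t), 2*t*exp(5*t), 5*t^2*exp(5*t) - 4*t*exp(5*t) + exp(5*t)]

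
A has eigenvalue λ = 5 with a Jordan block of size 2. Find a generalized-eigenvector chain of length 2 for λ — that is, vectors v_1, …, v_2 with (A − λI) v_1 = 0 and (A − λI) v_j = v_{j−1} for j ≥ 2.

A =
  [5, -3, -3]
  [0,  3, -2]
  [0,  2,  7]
A Jordan chain for λ = 5 of length 2:
v_1 = (-3, -2, 2)ᵀ
v_2 = (0, 1, 0)ᵀ

Let N = A − (5)·I. We want v_2 with N^2 v_2 = 0 but N^1 v_2 ≠ 0; then v_{j-1} := N · v_j for j = 2, …, 2.

Pick v_2 = (0, 1, 0)ᵀ.
Then v_1 = N · v_2 = (-3, -2, 2)ᵀ.

Sanity check: (A − (5)·I) v_1 = (0, 0, 0)ᵀ = 0. ✓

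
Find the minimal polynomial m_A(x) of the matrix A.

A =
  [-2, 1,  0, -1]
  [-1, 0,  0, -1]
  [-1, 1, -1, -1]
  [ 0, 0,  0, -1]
x^2 + 2*x + 1

The characteristic polynomial is χ_A(x) = (x + 1)^4, so the eigenvalues are known. The minimal polynomial is
  m_A(x) = Π_λ (x − λ)^{k_λ}
where k_λ is the size of the *largest* Jordan block for λ (equivalently, the smallest k with (A − λI)^k v = 0 for every generalised eigenvector v of λ).

  λ = -1: largest Jordan block has size 2, contributing (x + 1)^2

So m_A(x) = (x + 1)^2 = x^2 + 2*x + 1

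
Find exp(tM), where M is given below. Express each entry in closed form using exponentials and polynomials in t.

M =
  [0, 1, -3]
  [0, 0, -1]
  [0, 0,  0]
e^{tM} =
  [1, t, -t^2/2 - 3*t]
  [0, 1, -t]
  [0, 0, 1]

Strategy: write M = P · J · P⁻¹ where J is a Jordan canonical form, so e^{tM} = P · e^{tJ} · P⁻¹, and e^{tJ} can be computed block-by-block.

M has Jordan form
J =
  [0, 1, 0]
  [0, 0, 1]
  [0, 0, 0]
(up to reordering of blocks).

Per-block formulas:
  For a 3×3 Jordan block J_3(0): exp(t · J_3(0)) = e^(0t)·(I + t·N + (t^2/2)·N^2), where N is the 3×3 nilpotent shift.

After assembling e^{tJ} and conjugating by P, we get:

e^{tM} =
  [1, t, -t^2/2 - 3*t]
  [0, 1, -t]
  [0, 0, 1]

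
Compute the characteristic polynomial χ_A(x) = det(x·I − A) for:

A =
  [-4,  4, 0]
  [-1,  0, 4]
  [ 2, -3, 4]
x^3

Expanding det(x·I − A) (e.g. by cofactor expansion or by noting that A is similar to its Jordan form J, which has the same characteristic polynomial as A) gives
  χ_A(x) = x^3
which factors as x^3. The eigenvalues (with algebraic multiplicities) are λ = 0 with multiplicity 3.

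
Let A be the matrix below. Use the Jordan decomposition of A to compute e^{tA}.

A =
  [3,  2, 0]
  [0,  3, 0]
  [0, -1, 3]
e^{tA} =
  [exp(3*t), 2*t*exp(3*t), 0]
  [0, exp(3*t), 0]
  [0, -t*exp(3*t), exp(3*t)]

Strategy: write A = P · J · P⁻¹ where J is a Jordan canonical form, so e^{tA} = P · e^{tJ} · P⁻¹, and e^{tJ} can be computed block-by-block.

A has Jordan form
J =
  [3, 1, 0]
  [0, 3, 0]
  [0, 0, 3]
(up to reordering of blocks).

Per-block formulas:
  For a 2×2 Jordan block J_2(3): exp(t · J_2(3)) = e^(3t)·(I + t·N), where N is the 2×2 nilpotent shift.
  For a 1×1 block at λ = 3: exp(t · [3]) = [e^(3t)].

After assembling e^{tJ} and conjugating by P, we get:

e^{tA} =
  [exp(3*t), 2*t*exp(3*t), 0]
  [0, exp(3*t), 0]
  [0, -t*exp(3*t), exp(3*t)]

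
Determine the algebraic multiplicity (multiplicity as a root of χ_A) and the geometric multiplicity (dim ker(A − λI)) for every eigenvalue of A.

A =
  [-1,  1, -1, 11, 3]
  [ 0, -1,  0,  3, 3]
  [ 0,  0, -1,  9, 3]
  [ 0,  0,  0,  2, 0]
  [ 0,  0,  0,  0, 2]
λ = -1: alg = 3, geom = 2; λ = 2: alg = 2, geom = 2

Step 1 — factor the characteristic polynomial to read off the algebraic multiplicities:
  χ_A(x) = (x - 2)^2*(x + 1)^3

Step 2 — compute geometric multiplicities via the rank-nullity identity g(λ) = n − rank(A − λI):
  rank(A − (-1)·I) = 3, so dim ker(A − (-1)·I) = n − 3 = 2
  rank(A − (2)·I) = 3, so dim ker(A − (2)·I) = n − 3 = 2

Summary:
  λ = -1: algebraic multiplicity = 3, geometric multiplicity = 2
  λ = 2: algebraic multiplicity = 2, geometric multiplicity = 2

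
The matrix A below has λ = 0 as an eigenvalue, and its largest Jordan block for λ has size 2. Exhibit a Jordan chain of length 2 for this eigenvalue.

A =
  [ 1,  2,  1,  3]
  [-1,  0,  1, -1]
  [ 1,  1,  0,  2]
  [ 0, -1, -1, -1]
A Jordan chain for λ = 0 of length 2:
v_1 = (1, -1, 1, 0)ᵀ
v_2 = (1, 0, 0, 0)ᵀ

Let N = A − (0)·I. We want v_2 with N^2 v_2 = 0 but N^1 v_2 ≠ 0; then v_{j-1} := N · v_j for j = 2, …, 2.

Pick v_2 = (1, 0, 0, 0)ᵀ.
Then v_1 = N · v_2 = (1, -1, 1, 0)ᵀ.

Sanity check: (A − (0)·I) v_1 = (0, 0, 0, 0)ᵀ = 0. ✓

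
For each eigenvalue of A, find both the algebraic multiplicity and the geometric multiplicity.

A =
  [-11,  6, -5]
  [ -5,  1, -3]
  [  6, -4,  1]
λ = -3: alg = 3, geom = 1

Step 1 — factor the characteristic polynomial to read off the algebraic multiplicities:
  χ_A(x) = (x + 3)^3

Step 2 — compute geometric multiplicities via the rank-nullity identity g(λ) = n − rank(A − λI):
  rank(A − (-3)·I) = 2, so dim ker(A − (-3)·I) = n − 2 = 1

Summary:
  λ = -3: algebraic multiplicity = 3, geometric multiplicity = 1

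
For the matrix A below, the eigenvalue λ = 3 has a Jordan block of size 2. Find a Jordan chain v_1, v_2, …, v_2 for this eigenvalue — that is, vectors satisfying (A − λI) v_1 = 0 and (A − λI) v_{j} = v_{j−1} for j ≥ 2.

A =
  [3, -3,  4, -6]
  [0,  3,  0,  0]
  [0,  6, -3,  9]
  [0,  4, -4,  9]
A Jordan chain for λ = 3 of length 2:
v_1 = (-3, 0, 6, 4)ᵀ
v_2 = (0, 1, 0, 0)ᵀ

Let N = A − (3)·I. We want v_2 with N^2 v_2 = 0 but N^1 v_2 ≠ 0; then v_{j-1} := N · v_j for j = 2, …, 2.

Pick v_2 = (0, 1, 0, 0)ᵀ.
Then v_1 = N · v_2 = (-3, 0, 6, 4)ᵀ.

Sanity check: (A − (3)·I) v_1 = (0, 0, 0, 0)ᵀ = 0. ✓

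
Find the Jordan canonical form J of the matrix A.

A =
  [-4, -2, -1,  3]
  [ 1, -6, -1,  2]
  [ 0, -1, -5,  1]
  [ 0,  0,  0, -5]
J_3(-5) ⊕ J_1(-5)

The characteristic polynomial is
  det(x·I − A) = x^4 + 20*x^3 + 150*x^2 + 500*x + 625 = (x + 5)^4

Eigenvalues and multiplicities (the geometric multiplicity of λ is n − rank(A − λI), which equals the number of Jordan blocks for λ):
  λ = -5: algebraic multiplicity = 4, geometric multiplicity = 2

Determining the block sizes for each eigenvalue:
  λ = -5: with am = 4 and gm = 2, the partition is not yet determined (e.g. several partitions of 4 into 2 parts exist). Let N = A − (-5)·I. Computing rank(N^1) = 2, rank(N^2) = 1, rank(N^3) = 0; the number of blocks of size ≥ j is rank(N^{j−1}) − rank(N^j), giving [2, 1, 1]. So we have 1 block(s) of size 3, 1 block(s) of size 1 → block sizes [3, 1]

Assembling the blocks gives a Jordan form
J =
  [-5,  1,  0,  0]
  [ 0, -5,  1,  0]
  [ 0,  0, -5,  0]
  [ 0,  0,  0, -5]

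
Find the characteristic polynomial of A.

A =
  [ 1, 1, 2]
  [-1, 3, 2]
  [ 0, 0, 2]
x^3 - 6*x^2 + 12*x - 8

Expanding det(x·I − A) (e.g. by cofactor expansion or by noting that A is similar to its Jordan form J, which has the same characteristic polynomial as A) gives
  χ_A(x) = x^3 - 6*x^2 + 12*x - 8
which factors as (x - 2)^3. The eigenvalues (with algebraic multiplicities) are λ = 2 with multiplicity 3.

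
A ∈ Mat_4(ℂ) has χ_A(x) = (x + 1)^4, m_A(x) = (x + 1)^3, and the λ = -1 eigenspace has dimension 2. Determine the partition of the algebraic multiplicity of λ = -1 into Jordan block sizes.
Block sizes for λ = -1: [3, 1]

Step 1 — from the characteristic polynomial, algebraic multiplicity of λ = -1 is 4. From dim ker(A − (-1)·I) = 2, there are exactly 2 Jordan blocks for λ = -1.
Step 2 — from the minimal polynomial, the factor (x + 1)^3 tells us the largest block for λ = -1 has size 3.
Step 3 — with total size 4, 2 blocks, and largest block 3, the block sizes (in nonincreasing order) are [3, 1].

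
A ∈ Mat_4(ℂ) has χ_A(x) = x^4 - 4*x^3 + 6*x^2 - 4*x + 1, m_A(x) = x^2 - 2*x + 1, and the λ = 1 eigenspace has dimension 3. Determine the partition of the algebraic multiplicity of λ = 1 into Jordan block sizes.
Block sizes for λ = 1: [2, 1, 1]

Step 1 — from the characteristic polynomial, algebraic multiplicity of λ = 1 is 4. From dim ker(A − (1)·I) = 3, there are exactly 3 Jordan blocks for λ = 1.
Step 2 — from the minimal polynomial, the factor (x − 1)^2 tells us the largest block for λ = 1 has size 2.
Step 3 — with total size 4, 3 blocks, and largest block 2, the block sizes (in nonincreasing order) are [2, 1, 1].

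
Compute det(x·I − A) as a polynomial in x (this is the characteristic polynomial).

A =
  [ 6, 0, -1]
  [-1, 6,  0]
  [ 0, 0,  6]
x^3 - 18*x^2 + 108*x - 216

Expanding det(x·I − A) (e.g. by cofactor expansion or by noting that A is similar to its Jordan form J, which has the same characteristic polynomial as A) gives
  χ_A(x) = x^3 - 18*x^2 + 108*x - 216
which factors as (x - 6)^3. The eigenvalues (with algebraic multiplicities) are λ = 6 with multiplicity 3.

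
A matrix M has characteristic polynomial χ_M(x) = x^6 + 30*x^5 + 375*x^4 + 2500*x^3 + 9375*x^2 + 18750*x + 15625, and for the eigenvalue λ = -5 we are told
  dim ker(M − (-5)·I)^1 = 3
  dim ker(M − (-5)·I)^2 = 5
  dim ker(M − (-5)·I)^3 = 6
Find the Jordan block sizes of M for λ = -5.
Block sizes for λ = -5: [3, 2, 1]

From the dimensions of kernels of powers, the number of Jordan blocks of size at least j is d_j − d_{j−1} where d_j = dim ker(N^j) (with d_0 = 0). Computing the differences gives [3, 2, 1].
The number of blocks of size exactly k is (#blocks of size ≥ k) − (#blocks of size ≥ k + 1), so the partition is: 1 block(s) of size 1, 1 block(s) of size 2, 1 block(s) of size 3.
In nonincreasing order the block sizes are [3, 2, 1].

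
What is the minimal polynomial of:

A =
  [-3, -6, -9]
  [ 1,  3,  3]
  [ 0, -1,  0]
x^3

The characteristic polynomial is χ_A(x) = x^3, so the eigenvalues are known. The minimal polynomial is
  m_A(x) = Π_λ (x − λ)^{k_λ}
where k_λ is the size of the *largest* Jordan block for λ (equivalently, the smallest k with (A − λI)^k v = 0 for every generalised eigenvector v of λ).

  λ = 0: largest Jordan block has size 3, contributing (x − 0)^3

So m_A(x) = x^3 = x^3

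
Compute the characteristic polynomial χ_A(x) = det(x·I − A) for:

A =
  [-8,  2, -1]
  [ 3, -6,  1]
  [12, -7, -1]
x^3 + 15*x^2 + 75*x + 125

Expanding det(x·I − A) (e.g. by cofactor expansion or by noting that A is similar to its Jordan form J, which has the same characteristic polynomial as A) gives
  χ_A(x) = x^3 + 15*x^2 + 75*x + 125
which factors as (x + 5)^3. The eigenvalues (with algebraic multiplicities) are λ = -5 with multiplicity 3.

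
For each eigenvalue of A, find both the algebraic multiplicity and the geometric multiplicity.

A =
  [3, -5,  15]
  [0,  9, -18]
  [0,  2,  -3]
λ = 3: alg = 3, geom = 2

Step 1 — factor the characteristic polynomial to read off the algebraic multiplicities:
  χ_A(x) = (x - 3)^3

Step 2 — compute geometric multiplicities via the rank-nullity identity g(λ) = n − rank(A − λI):
  rank(A − (3)·I) = 1, so dim ker(A − (3)·I) = n − 1 = 2

Summary:
  λ = 3: algebraic multiplicity = 3, geometric multiplicity = 2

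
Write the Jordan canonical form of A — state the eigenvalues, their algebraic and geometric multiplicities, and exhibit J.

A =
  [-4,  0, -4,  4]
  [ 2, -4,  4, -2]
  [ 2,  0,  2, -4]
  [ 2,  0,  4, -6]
J_1(-4) ⊕ J_1(-4) ⊕ J_1(-2) ⊕ J_1(-2)

The characteristic polynomial is
  det(x·I − A) = x^4 + 12*x^3 + 52*x^2 + 96*x + 64 = (x + 2)^2*(x + 4)^2

Eigenvalues and multiplicities (the geometric multiplicity of λ is n − rank(A − λI), which equals the number of Jordan blocks for λ):
  λ = -4: algebraic multiplicity = 2, geometric multiplicity = 2
  λ = -2: algebraic multiplicity = 2, geometric multiplicity = 2

Determining the block sizes for each eigenvalue:
  λ = -4: gm = am = 2, so every block has size 1 → block sizes [1, 1]
  λ = -2: gm = am = 2, so every block has size 1 → block sizes [1, 1]

Assembling the blocks gives a Jordan form
J =
  [-4,  0,  0,  0]
  [ 0, -4,  0,  0]
  [ 0,  0, -2,  0]
  [ 0,  0,  0, -2]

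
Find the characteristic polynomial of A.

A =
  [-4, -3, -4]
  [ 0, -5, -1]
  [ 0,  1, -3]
x^3 + 12*x^2 + 48*x + 64

Expanding det(x·I − A) (e.g. by cofactor expansion or by noting that A is similar to its Jordan form J, which has the same characteristic polynomial as A) gives
  χ_A(x) = x^3 + 12*x^2 + 48*x + 64
which factors as (x + 4)^3. The eigenvalues (with algebraic multiplicities) are λ = -4 with multiplicity 3.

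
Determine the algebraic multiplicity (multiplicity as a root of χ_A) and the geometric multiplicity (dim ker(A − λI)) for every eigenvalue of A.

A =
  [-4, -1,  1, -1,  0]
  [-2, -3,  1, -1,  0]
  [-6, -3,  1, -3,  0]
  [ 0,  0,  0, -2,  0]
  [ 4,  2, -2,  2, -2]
λ = -2: alg = 5, geom = 4

Step 1 — factor the characteristic polynomial to read off the algebraic multiplicities:
  χ_A(x) = (x + 2)^5

Step 2 — compute geometric multiplicities via the rank-nullity identity g(λ) = n − rank(A − λI):
  rank(A − (-2)·I) = 1, so dim ker(A − (-2)·I) = n − 1 = 4

Summary:
  λ = -2: algebraic multiplicity = 5, geometric multiplicity = 4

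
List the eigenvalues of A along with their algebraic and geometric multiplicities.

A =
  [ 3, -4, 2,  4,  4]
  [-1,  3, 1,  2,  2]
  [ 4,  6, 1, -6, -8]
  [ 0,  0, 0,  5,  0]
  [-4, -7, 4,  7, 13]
λ = 5: alg = 5, geom = 3

Step 1 — factor the characteristic polynomial to read off the algebraic multiplicities:
  χ_A(x) = (x - 5)^5

Step 2 — compute geometric multiplicities via the rank-nullity identity g(λ) = n − rank(A − λI):
  rank(A − (5)·I) = 2, so dim ker(A − (5)·I) = n − 2 = 3

Summary:
  λ = 5: algebraic multiplicity = 5, geometric multiplicity = 3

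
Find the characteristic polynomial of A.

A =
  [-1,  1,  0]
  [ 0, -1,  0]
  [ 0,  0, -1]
x^3 + 3*x^2 + 3*x + 1

Expanding det(x·I − A) (e.g. by cofactor expansion or by noting that A is similar to its Jordan form J, which has the same characteristic polynomial as A) gives
  χ_A(x) = x^3 + 3*x^2 + 3*x + 1
which factors as (x + 1)^3. The eigenvalues (with algebraic multiplicities) are λ = -1 with multiplicity 3.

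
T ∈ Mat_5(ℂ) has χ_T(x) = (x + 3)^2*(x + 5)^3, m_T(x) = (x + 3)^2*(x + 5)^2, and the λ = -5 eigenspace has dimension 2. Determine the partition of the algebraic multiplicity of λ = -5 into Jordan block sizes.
Block sizes for λ = -5: [2, 1]

Step 1 — from the characteristic polynomial, algebraic multiplicity of λ = -5 is 3. From dim ker(T − (-5)·I) = 2, there are exactly 2 Jordan blocks for λ = -5.
Step 2 — from the minimal polynomial, the factor (x + 5)^2 tells us the largest block for λ = -5 has size 2.
Step 3 — with total size 3, 2 blocks, and largest block 2, the block sizes (in nonincreasing order) are [2, 1].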